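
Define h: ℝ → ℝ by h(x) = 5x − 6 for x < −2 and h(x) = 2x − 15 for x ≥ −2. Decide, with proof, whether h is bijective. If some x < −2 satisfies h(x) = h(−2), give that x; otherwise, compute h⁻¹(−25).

-13/5

Both pieces are strictly increasing (slopes 5 and 2), so each is injective on its own interval.
The left piece maps (−∞, −2) onto (−∞, −16); the right piece maps [−2, ∞) onto [−19, ∞).
These images overlap. In particular h(−2) = −19 (right piece), and solving 5x − 6 = −19 on the left piece gives x = −13/5 < −2.
So h(−13/5) = h(−2) with −13/5 ≠ −2, and h is not injective, hence not bijective. This x = −13/5 is the requested value below −2.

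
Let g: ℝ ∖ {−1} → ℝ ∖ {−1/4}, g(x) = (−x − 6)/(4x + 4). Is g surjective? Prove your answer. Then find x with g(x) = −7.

-22/27

For any y ≠ −1/4, solving y(4x + 4) = −x − 6 for x gives a well-defined x ≠ −1. So g is surjective.
Solving g(x) = −7: cross-multiplying gives −x − 6 = −7(4x + 4), which rearranges to 27x = −22, so x = −22/27.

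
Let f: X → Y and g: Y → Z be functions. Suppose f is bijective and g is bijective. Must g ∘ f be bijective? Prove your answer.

bijective

Injectivity: if g(f(u)) = g(f(v)) then f(u) = f(v) (g injective) so u = v (f injective).
Surjectivity: for c ∈ Z pick b with g(b) = c, then a with f(a) = b; then (g ∘ f)(a) = c.
Hence g ∘ f is bijective.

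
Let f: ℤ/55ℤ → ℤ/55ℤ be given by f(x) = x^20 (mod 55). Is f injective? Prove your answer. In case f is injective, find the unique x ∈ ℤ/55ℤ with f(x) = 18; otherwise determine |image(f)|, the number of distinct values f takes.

f(1) = 1^20 = 1.
f(2): Repeated squaring mod 55: 2^1 ≡ 2, 2^2 ≡ 2² = 4, 2^4 ≡ 4² = 16, 2^8 ≡ 16² = 256 ≡ 36, 2^16 ≡ 36² = 1296 ≡ 31. Since 20 = 16 + 4, 2^20 ≡ 31·16: 31·16 = 496 ≡ 1. So 2^20 ≡ 1 (mod 55).
So f(1) = f(2) = 1 while 1 ≠ 2, thus f is not injective.
Since f is not injective, we determine |image(f)|. Computing x^20 mod 55 for each x (by repeated squaring, reducing mod 55 at every step), the values f(0), f(1), …, f(54) are: 0, 1, 1, 1, 1, 45, 1, 1, 1, 1, 45, 11, 1, 1, 1, 45, 1, 1, 1, 1, 45, 1, 11, 1, 1, 45, 1, 1, 1, 1, 45, 1, 1, 11, 1, 45, 1, 1, 1, 1, 45, 1, 1, 1, 11, 45, 1, 1, 1, 1, 45, 1, 1, 1, 1.
The distinct values are {0, 1, 11, 45}; there are 4 of them.

4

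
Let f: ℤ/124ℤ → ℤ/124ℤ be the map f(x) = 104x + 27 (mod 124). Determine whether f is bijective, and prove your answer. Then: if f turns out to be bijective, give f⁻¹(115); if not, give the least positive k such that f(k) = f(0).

Recall that f is injective if f(s) = f(t) implies s = t.
We have gcd(104, 124) = 4 > 1. Taking s = 0 and t = 31: f(0) = 27 and f(31) = 104·31 + 27 = 3251 ≡ 27 (mod 124).
So f(0) = f(31) while 0 ≠ 31, therefore f is not injective, hence not bijective.
Since f is not bijective, we find the least positive k with f(k) = f(0): this means 104k ≡ 0 (mod 124), i.e. 124 ∣ 104k. Since gcd(104, 124) = 4, dividing through by 4 this holds exactly when 31 ∣ 26k, and as gcd(26, 31) = 1, exactly when 31 ∣ k.
The smallest positive such k is 31.

31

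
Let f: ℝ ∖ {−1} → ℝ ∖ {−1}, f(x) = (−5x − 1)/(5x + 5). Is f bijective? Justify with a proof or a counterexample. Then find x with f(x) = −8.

-39/35

Suppose f(a) = f(b). Cross-multiplying: (−5a − 1)(5b + 5) = (−5b − 1)(5a + 5).
Expanding both sides and cancelling the symmetric terms leaves −20·(a − b) = 0. Since −20 ≠ 0, a = b. Therefore f is injective.
For any y ≠ −1, solving y(5x + 5) = −5x − 1 for x gives a well-defined x ≠ −1. So f is surjective.
Therefore f is bijective.
Solving f(x) = −8: cross-multiplying gives −5x − 1 = −8(5x + 5), which rearranges to 35x = −39, so x = −39/35.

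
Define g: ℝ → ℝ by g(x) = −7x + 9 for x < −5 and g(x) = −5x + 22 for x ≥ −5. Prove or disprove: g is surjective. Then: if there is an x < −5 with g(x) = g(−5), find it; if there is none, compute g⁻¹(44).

-38/7

Both pieces are strictly decreasing (slopes −7 and −5), so each is injective on its own interval.
The left piece maps (−∞, −5) onto (44, ∞); the right piece maps [−5, ∞) onto (−∞, 47].
The union (44, ∞) ∪ (−∞, 47] covers ℝ, so g is surjective.
For the follow-up: the images overlap, so an x < −5 with g(x) = g(−5) exists. g(−5) = 47; solving −7x + 9 = 47 for x < −5 gives x = (47 − 9)/(−7) = −38/7.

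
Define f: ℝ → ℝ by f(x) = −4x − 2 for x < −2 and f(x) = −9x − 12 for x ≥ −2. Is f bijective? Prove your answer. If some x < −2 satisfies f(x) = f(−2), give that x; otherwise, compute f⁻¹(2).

-14/9

Both pieces are strictly decreasing (slopes −4 and −9), so each is injective on its own interval.
The left piece maps (−∞, −2) onto (6, ∞); the right piece maps [−2, ∞) onto (−∞, 6].
Since 6 = 6, the images partition ℝ: f is injective and surjective, hence bijective.
Because the two images are disjoint, no x < −2 has f(x) = f(−2), so we compute f⁻¹(2): 2 lies in (−∞, 6], so solve −9x − 12 = 2: x = (2 + 12)/(−9) = −14/9.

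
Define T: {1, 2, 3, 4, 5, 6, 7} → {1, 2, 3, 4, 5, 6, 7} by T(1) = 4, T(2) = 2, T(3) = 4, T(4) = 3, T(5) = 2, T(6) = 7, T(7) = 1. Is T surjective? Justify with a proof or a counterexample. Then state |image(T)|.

5

No element maps to 5, so T is not surjective.
The image of T is {1, 2, 3, 4, 7}, which has 5 elements.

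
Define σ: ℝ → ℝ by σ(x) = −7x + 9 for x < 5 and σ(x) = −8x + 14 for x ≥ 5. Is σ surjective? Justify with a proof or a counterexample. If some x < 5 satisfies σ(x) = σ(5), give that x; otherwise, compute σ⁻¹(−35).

49/8

Both pieces are strictly decreasing (slopes −7 and −8), so each is injective on its own interval.
The left piece maps (−∞, 5) onto (−26, ∞); the right piece maps [5, ∞) onto (−∞, −26].
These images together cover ℝ, so σ is surjective.
Because the two images are disjoint, no x < 5 has σ(x) = σ(5), so we compute σ⁻¹(−35): −35 lies in (−∞, −26], so solve −8x + 14 = −35: x = (−35 − 14)/(−8) = 49/8.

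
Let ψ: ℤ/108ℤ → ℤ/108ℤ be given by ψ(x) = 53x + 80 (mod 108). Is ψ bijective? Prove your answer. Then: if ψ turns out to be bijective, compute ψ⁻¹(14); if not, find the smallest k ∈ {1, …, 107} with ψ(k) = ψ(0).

66

Recall that injectivity means: for all u, v in the domain, ψ(u) = ψ(v) implies u = v.
If ψ(u) = ψ(v), then 53u ≡ 53v (mod 108). Because gcd(53, 108) = 1, we may cancel 53 to get u ≡ v (mod 108).
We now compute 53⁻¹ mod 108 explicitly. Euclid's algorithm: 108 = 2·53 + 2, 53 = 26·2 + 1; back-substituting gives 1 = 53·53 − 26·108, so 53⁻¹ ≡ 53 (mod 108).
For any y ∈ ℤ/108ℤ, x = 53(y − 80) mod 108 satisfies ψ(x) = 53·53(y − 80) + 80 ≡ y (since 53·53 ≡ 1 mod 108). So every y has a preimage.
Hence ψ is bijective.
Since ψ is bijective, we compute ψ⁻¹(14): solve 53x + 80 ≡ 14 (mod 108), i.e. 53x ≡ 42 (mod 108).
Multiplying by 53⁻¹ = 53 gives x ≡ 53·42 = 2226 = 20·108 + 66 ≡ 66 (mod 108).
Check: ψ(66) = 53·66 + 80 = 3578 = 33·108 + 14 ≡ 14 (mod 108).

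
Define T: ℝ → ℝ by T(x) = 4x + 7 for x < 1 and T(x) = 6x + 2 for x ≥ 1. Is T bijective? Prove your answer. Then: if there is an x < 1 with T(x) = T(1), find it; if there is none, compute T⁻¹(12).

Both pieces are strictly increasing (slopes 4 and 6), so each is injective on its own interval.
The left piece maps (−∞, 1) onto (−∞, 11); the right piece maps [1, ∞) onto [8, ∞).
These images overlap. In particular T(1) = 8 (right piece), and solving 4x + 7 = 8 on the left piece gives x = 1/4 < 1.
So T(1/4) = T(1) with 1/4 ≠ 1, and T is not injective, hence not bijective. This x = 1/4 is the requested value below 1.

1/4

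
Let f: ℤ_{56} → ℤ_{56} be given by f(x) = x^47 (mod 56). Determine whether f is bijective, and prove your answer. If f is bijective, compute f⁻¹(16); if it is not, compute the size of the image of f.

f(0) = 0^47 = 0.
f(14): Repeated squaring mod 56: 14^1 ≡ 14, 14^2 ≡ 14² = 196 ≡ 28, 14^4 ≡ 28² = 784 ≡ 0, 14^8 ≡ 0² = 0, 14^16 ≡ 0² = 0, 14^32 ≡ 0² = 0. Since 47 = 32 + 8 + 4 + 2 + 1, 14^47 ≡ 0·0·0·28·14: 0·0 = 0, then 0·0 = 0, then 0·28 = 0, then 0·14 = 0. So 14^47 ≡ 0 (mod 56).
So f(0) = f(14) = 0 while 0 ≠ 14, thus f is not injective, hence not bijective.
Since f is not bijective, we determine |image(f)|. Computing x^47 mod 56 for each x (by repeated squaring, reducing mod 56 at every step), the values f(0), f(1), …, f(55) are: 0, 1, 32, 19, 16, 45, 48, 7, 8, 25, 40, 51, 24, 13, 0, 15, 32, 33, 16, 3, 48, 21, 8, 39, 40, 9, 24, 27, 0, 29, 32, 47, 16, 17, 48, 35, 8, 53, 40, 23, 24, 41, 0, 43, 32, 5, 16, 31, 48, 49, 8, 11, 40, 37, 24, 55.
The distinct values are {0, 1, 3, 5, 7, 8, 9, 11, 13, 15, 16, 17, 19, 21, 23, 24, 25, 27, 29, 31, 32, 33, 35, 37, 39, 40, 41, 43, 45, 47, 48, 49, 51, 53, 55}; there are 35 of them.

35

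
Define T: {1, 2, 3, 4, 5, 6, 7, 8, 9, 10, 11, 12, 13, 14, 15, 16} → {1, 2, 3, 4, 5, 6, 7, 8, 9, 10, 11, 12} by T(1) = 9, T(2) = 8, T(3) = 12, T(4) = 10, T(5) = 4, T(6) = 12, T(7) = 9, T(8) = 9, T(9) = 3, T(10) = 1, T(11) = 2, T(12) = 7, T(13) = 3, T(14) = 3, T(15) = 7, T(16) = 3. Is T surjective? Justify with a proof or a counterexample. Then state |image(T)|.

9

No element maps to 5, so T is not surjective.
The image of T is {1, 2, 3, 4, 7, 8, 9, 10, 12}, which has 9 elements.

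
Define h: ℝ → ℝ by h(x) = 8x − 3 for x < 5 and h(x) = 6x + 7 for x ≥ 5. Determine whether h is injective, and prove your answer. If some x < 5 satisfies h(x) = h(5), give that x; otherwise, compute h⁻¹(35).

Both pieces are strictly increasing (slopes 8 and 6), so each is injective on its own interval.
The left piece maps (−∞, 5) onto (−∞, 37); the right piece maps [5, ∞) onto [37, ∞).
These images are disjoint, so no value is attained by both pieces. Therefore h is injective.
Because the two images are disjoint, no x < 5 has h(x) = h(5), so we compute h⁻¹(35): 35 lies in (−∞, 37), so solve 8x − 3 = 35: x = (35 + 3)/8 = 19/4.

19/4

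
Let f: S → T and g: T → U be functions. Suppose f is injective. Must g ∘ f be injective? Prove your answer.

No. Take S = T = U = {0, 1}, f = identity (injective), and g(x) = 0 for every x.
Then (g ∘ f)(0) = 0 = (g ∘ f)(1) with 0 ≠ 1, so g ∘ f is not injective.

not injective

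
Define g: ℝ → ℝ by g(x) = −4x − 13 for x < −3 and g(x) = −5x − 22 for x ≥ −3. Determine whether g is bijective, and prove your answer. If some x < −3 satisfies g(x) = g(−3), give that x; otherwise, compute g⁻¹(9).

-11/2

Both pieces are strictly decreasing (slopes −4 and −5), so each is injective on its own interval.
The left piece maps (−∞, −3) onto (−1, ∞); the right piece maps [−3, ∞) onto (−∞, −7].
The images leave a gap (−1 has no preimage), so g is not surjective, hence not bijective.
Because the two images are disjoint, no x < −3 has g(x) = g(−3), so we compute g⁻¹(9): 9 lies in (−1, ∞), so solve −4x − 13 = 9: x = (9 + 13)/(−4) = −11/2.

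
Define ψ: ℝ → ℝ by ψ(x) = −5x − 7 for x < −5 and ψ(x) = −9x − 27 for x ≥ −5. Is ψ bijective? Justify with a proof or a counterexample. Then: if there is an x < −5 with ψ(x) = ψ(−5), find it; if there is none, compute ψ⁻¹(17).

-44/9

Both pieces are strictly decreasing (slopes −5 and −9), so each is injective on its own interval.
The left piece maps (−∞, −5) onto (18, ∞); the right piece maps [−5, ∞) onto (−∞, 18].
Since 18 = 18, the images partition ℝ: ψ is injective and surjective, hence bijective.
Because the two images are disjoint, no x < −5 has ψ(x) = ψ(−5), so we compute ψ⁻¹(17): 17 lies in (−∞, 18], so solve −9x − 27 = 17: x = (17 + 27)/(−9) = −44/9.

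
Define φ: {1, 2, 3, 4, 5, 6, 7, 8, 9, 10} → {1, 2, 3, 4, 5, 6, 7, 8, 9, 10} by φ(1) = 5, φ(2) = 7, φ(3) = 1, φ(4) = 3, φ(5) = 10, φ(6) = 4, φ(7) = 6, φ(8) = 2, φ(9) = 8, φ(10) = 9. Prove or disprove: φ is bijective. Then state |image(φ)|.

The values 5, 7, 1, 3, 10, 4, 6, 2, 8, 9 are a permutation of {1, 2, 3, 4, 5, 6, 7, 8, 9, 10}: each element appears exactly once.
So φ is injective and surjective, hence bijective.
The image of φ is {1, 2, 3, 4, 5, 6, 7, 8, 9, 10}, which has 10 elements.

10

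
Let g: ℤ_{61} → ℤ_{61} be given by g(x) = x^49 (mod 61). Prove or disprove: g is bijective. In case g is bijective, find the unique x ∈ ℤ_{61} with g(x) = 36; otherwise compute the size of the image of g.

19

Since 61 is prime, the nonzero elements of ℤ_{61} form a cyclic group of order 60.
As gcd(49, 60) = 1, raising to the 49th power is a bijection on this group: if s^49 ≡ t^49 then (st^{−1})^49 = 1, and the only element of order dividing gcd(49, 60) = 1 is 1, so s = t.
With g(0) = 0 this makes g injective on all of ℤ_{61}, hence bijective (finite equal-size domain and codomain). In particular g is bijective.
Since g is bijective, we find the preimage of 36. The inverse of x ↦ x^49 on (ℤ_{61})^× is x ↦ x^49, because 49·49 = 2401 = 40·60 + 1 ≡ 1 (mod 60) and x^{60} = 1 for x ≠ 0 (Fermat). So g⁻¹(36) = 36^49 mod 61.
Repeated squaring mod 61: 36^1 ≡ 36, 36^2 ≡ 36² = 1296 ≡ 15, 36^4 ≡ 15² = 225 ≡ 42, 36^8 ≡ 42² = 1764 ≡ 56, 36^16 ≡ 56² = 3136 ≡ 25, 36^32 ≡ 25² = 625 ≡ 15. Since 49 = 32 + 16 + 1, 36^49 ≡ 15·25·36: 15·25 = 375 ≡ 9, then 9·36 = 324 ≡ 19. So 36^49 ≡ 19 (mod 61).
Hence g⁻¹(36) = 19.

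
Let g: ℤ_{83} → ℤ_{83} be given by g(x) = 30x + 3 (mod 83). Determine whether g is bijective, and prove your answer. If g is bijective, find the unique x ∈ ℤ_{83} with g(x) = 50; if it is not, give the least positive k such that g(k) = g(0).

By definition, injectivity means: for all s, t in the domain, g(s) = g(t) implies s = t.
Suppose g(s) = g(t) in ℤ_{83}. Then 30s + 3 ≡ 30t + 3 (mod 83), therefore 30(s − t) ≡ 0 (mod 83).
Since gcd(30, 83) = 1, 30 is invertible modulo 83, therefore s − t ≡ 0 (mod 83), i.e. s = t.
We now compute 30⁻¹ mod 83 explicitly. Euclid's algorithm: 83 = 2·30 + 23, 30 = 1·23 + 7, 23 = 3·7 + 2, 7 = 3·2 + 1; back-substituting gives 1 = 36·30 − 13·83, so 30⁻¹ ≡ 36 (mod 83).
For any y ∈ ℤ_{83}, x = 36(y − 3) mod 83 satisfies g(x) = 30·36(y − 3) + 3 ≡ y (since 30·36 ≡ 1 mod 83). So every y has a preimage.
Thus g is bijective.
Since g is bijective, we find g⁻¹(50): we need 30x ≡ 50 − 3 ≡ 47 (mod 83). Using 30⁻¹ = 36: x ≡ 36·47 = 1692 = 20·83 + 32, so x = 32.
Check: g(32) = 30·32 + 3 = 963 = 11·83 + 50 ≡ 50 (mod 83).

32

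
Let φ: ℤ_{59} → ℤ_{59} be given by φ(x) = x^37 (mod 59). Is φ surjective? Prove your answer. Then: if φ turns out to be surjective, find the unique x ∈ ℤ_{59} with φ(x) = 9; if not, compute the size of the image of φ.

Since 59 is prime, the nonzero elements of ℤ_{59} form a cyclic group of order 58.
As gcd(37, 58) = 1, raising to the 37th power is a bijection on this group: if x_1^37 ≡ x_2^37 then (x_1x_2^{−1})^37 = 1, and the only element of order dividing gcd(37, 58) = 1 is 1, so x_1 = x_2.
With φ(0) = 0 this makes φ injective on all of ℤ_{59}, hence bijective (finite equal-size domain and codomain). In particular φ is surjective.
Since φ is surjective, we find the preimage of 9. The inverse of x ↦ x^37 on (ℤ_{59})^× is x ↦ x^11, because 37·11 = 407 = 7·58 + 1 ≡ 1 (mod 58) and x^{58} = 1 for x ≠ 0 (Fermat). So φ⁻¹(9) = 9^11 mod 59.
Repeated squaring mod 59: 9^1 ≡ 9, 9^2 ≡ 9² = 81 ≡ 22, 9^4 ≡ 22² = 484 ≡ 12, 9^8 ≡ 12² = 144 ≡ 26. Since 11 = 8 + 2 + 1, 9^11 ≡ 26·22·9: 26·22 = 572 ≡ 41, then 41·9 = 369 ≡ 15. So 9^11 ≡ 15 (mod 59).
Hence φ⁻¹(9) = 15.

15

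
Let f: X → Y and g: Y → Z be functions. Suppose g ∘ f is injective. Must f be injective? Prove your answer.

injective

Suppose f(u) = f(v). Applying g: (g ∘ f)(u) = (g ∘ f)(v). Since g ∘ f is injective, u = v. Hence f is injective.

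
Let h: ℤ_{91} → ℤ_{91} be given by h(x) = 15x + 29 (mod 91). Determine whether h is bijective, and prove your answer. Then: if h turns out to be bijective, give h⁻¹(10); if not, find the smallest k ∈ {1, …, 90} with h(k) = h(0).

If h(u) = h(v), then 15u ≡ 15v (mod 91). Because gcd(15, 91) = 1, we may cancel 15 to get u ≡ v (mod 91).
We now compute 15⁻¹ mod 91 explicitly. Euclid's algorithm: 91 = 6·15 + 1; back-substituting gives 1 = 85·15 − 14·91, so 15⁻¹ ≡ 85 (mod 91).
Then y ↦ 85(y − 29) is a two-sided inverse to h, so every y ∈ ℤ_{91} has a preimage.
So h is bijective.
Since h is bijective, we find h⁻¹(10): we need 15x ≡ 10 − 29 ≡ 72 (mod 91). Using 15⁻¹ = 85: x ≡ 85·72 = 6120 = 67·91 + 23, so x = 23.
Check: h(23) = 15·23 + 29 = 374 = 4·91 + 10 ≡ 10 (mod 91).

23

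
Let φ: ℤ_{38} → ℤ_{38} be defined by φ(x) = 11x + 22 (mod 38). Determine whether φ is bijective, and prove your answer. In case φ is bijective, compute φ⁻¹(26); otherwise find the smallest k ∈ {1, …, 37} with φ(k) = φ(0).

Recall that injectivity means: for all s, t in the domain, φ(s) = φ(t) implies s = t.
Suppose φ(s) = φ(t) in ℤ_{38}. Then 11s + 22 ≡ 11t + 22 (mod 38), hence 11(s − t) ≡ 0 (mod 38).
Since gcd(11, 38) = 1, 11 is invertible modulo 38, thus s − t ≡ 0 (mod 38), i.e. s = t.
We now compute 11⁻¹ mod 38 explicitly. Euclid's algorithm: 38 = 3·11 + 5, 11 = 2·5 + 1; back-substituting gives 1 = 7·11 − 2·38, so 11⁻¹ ≡ 7 (mod 38).
For any y ∈ ℤ_{38}, x = 7(y − 22) mod 38 satisfies φ(x) = 11·7(y − 22) + 22 ≡ y (since 11·7 ≡ 1 mod 38). So every y has a preimage.
Therefore φ is bijective.
Since φ is bijective, we compute φ⁻¹(26): solve 11x + 22 ≡ 26 (mod 38), i.e. 11x ≡ 4 (mod 38).
Multiplying by 11⁻¹ = 7 gives x ≡ 7·4 = 28 ≡ 28 (mod 38).
Check: φ(28) = 11·28 + 22 = 330 = 8·38 + 26 ≡ 26 (mod 38).

28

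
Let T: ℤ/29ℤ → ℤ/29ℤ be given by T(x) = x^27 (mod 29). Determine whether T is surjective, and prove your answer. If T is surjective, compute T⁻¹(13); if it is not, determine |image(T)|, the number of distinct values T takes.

Since 29 is prime, the nonzero elements of ℤ/29ℤ form a cyclic group of order 28.
As gcd(27, 28) = 1, raising to the 27th power is a bijection on this group: if x_1^27 ≡ x_2^27 then (x_1x_2^{−1})^27 = 1, and the only element of order dividing gcd(27, 28) = 1 is 1, so x_1 = x_2.
With T(0) = 0 this makes T injective on all of ℤ/29ℤ, hence bijective (finite equal-size domain and codomain). In particular T is surjective.
Since T is surjective, we find the preimage of 13. The inverse of x ↦ x^27 on (ℤ/29ℤ)^× is x ↦ x^27, because 27·27 = 729 = 26·28 + 1 ≡ 1 (mod 28) and x^{28} = 1 for x ≠ 0 (Fermat). So T⁻¹(13) = 13^27 mod 29.
Repeated squaring mod 29: 13^1 ≡ 13, 13^2 ≡ 13² = 169 ≡ 24, 13^4 ≡ 24² = 576 ≡ 25, 13^8 ≡ 25² = 625 ≡ 16, 13^16 ≡ 16² = 256 ≡ 24. Since 27 = 16 + 8 + 2 + 1, 13^27 ≡ 24·16·24·13: 24·16 = 384 ≡ 7, then 7·24 = 168 ≡ 23, then 23·13 = 299 ≡ 9. So 13^27 ≡ 9 (mod 29).
Hence T⁻¹(13) = 9.

9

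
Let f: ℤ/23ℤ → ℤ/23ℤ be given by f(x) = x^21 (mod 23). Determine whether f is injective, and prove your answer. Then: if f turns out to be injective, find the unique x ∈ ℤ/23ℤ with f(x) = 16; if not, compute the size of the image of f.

13

Since 23 is prime, the nonzero elements of ℤ/23ℤ form a cyclic group of order 22.
As gcd(21, 22) = 1, raising to the 21st power is a bijection on this group: if x_1^21 ≡ x_2^21 then (x_1x_2^{−1})^21 = 1, and the only element of order dividing gcd(21, 22) = 1 is 1, so x_1 = x_2.
With f(0) = 0 this makes f injective on all of ℤ/23ℤ, hence bijective (finite equal-size domain and codomain). In particular f is injective.
Since f is injective, we find the preimage of 16. The inverse of x ↦ x^21 on (ℤ/23ℤ)^× is x ↦ x^21, because 21·21 = 441 = 20·22 + 1 ≡ 1 (mod 22) and x^{22} = 1 for x ≠ 0 (Fermat). So f⁻¹(16) = 16^21 mod 23.
Repeated squaring mod 23: 16^1 ≡ 16, 16^2 ≡ 16² = 256 ≡ 3, 16^4 ≡ 3² = 9, 16^8 ≡ 9² = 81 ≡ 12, 16^16 ≡ 12² = 144 ≡ 6. Since 21 = 16 + 4 + 1, 16^21 ≡ 6·9·16: 6·9 = 54 ≡ 8, then 8·16 = 128 ≡ 13. So 16^21 ≡ 13 (mod 23).
Hence f⁻¹(16) = 13.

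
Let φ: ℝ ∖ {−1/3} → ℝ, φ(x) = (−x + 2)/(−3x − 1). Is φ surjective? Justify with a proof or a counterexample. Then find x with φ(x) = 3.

If φ(x) = 1/3, cross-multiplying gives −3(−x + 2) = −1(−3x − 1), which simplifies to −6 = 1 — false.  So 1/3 has no preimage and φ is not surjective.
Solving φ(x) = 3: cross-multiplying gives −x + 2 = 3(−3x − 1), which rearranges to 8x = −5, so x = −5/8.

-5/8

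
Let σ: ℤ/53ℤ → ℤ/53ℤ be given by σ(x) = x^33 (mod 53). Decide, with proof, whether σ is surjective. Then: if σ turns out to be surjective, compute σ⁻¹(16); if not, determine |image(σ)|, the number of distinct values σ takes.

44

Since 53 is prime, the nonzero elements of ℤ/53ℤ form a cyclic group of order 52.
As gcd(33, 52) = 1, raising to the 33rd power is a bijection on this group: if u^33 ≡ v^33 then (uv^{−1})^33 = 1, and the only element of order dividing gcd(33, 52) = 1 is 1, so u = v.
With σ(0) = 0 this makes σ injective on all of ℤ/53ℤ, hence bijective (finite equal-size domain and codomain). In particular σ is surjective.
Since σ is surjective, we find the preimage of 16. The inverse of x ↦ x^33 on (ℤ/53ℤ)^× is x ↦ x^41, because 33·41 = 1353 = 26·52 + 1 ≡ 1 (mod 52) and x^{52} = 1 for x ≠ 0 (Fermat). So σ⁻¹(16) = 16^41 mod 53.
Repeated squaring mod 53: 16^1 ≡ 16, 16^2 ≡ 16² = 256 ≡ 44, 16^4 ≡ 44² = 1936 ≡ 28, 16^8 ≡ 28² = 784 ≡ 42, 16^16 ≡ 42² = 1764 ≡ 15, 16^32 ≡ 15² = 225 ≡ 13. Since 41 = 32 + 8 + 1, 16^41 ≡ 13·42·16: 13·42 = 546 ≡ 16, then 16·16 = 256 ≡ 44. So 16^41 ≡ 44 (mod 53).
Hence σ⁻¹(16) = 44.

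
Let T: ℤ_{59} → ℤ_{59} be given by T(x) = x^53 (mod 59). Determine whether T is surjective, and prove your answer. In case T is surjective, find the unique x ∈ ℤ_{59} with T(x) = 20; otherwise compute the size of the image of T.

21

Since 59 is prime, the nonzero elements of ℤ_{59} form a cyclic group of order 58.
As gcd(53, 58) = 1, raising to the 53rd power is a bijection on this group: if u^53 ≡ v^53 then (uv^{−1})^53 = 1, and the only element of order dividing gcd(53, 58) = 1 is 1, so u = v.
With T(0) = 0 this makes T injective on all of ℤ_{59}, hence bijective (finite equal-size domain and codomain). In particular T is surjective.
Since T is surjective, we find the preimage of 20. The inverse of x ↦ x^53 on (ℤ_{59})^× is x ↦ x^23, because 53·23 = 1219 = 21·58 + 1 ≡ 1 (mod 58) and x^{58} = 1 for x ≠ 0 (Fermat). So T⁻¹(20) = 20^23 mod 59.
Repeated squaring mod 59: 20^1 ≡ 20, 20^2 ≡ 20² = 400 ≡ 46, 20^4 ≡ 46² = 2116 ≡ 51, 20^8 ≡ 51² = 2601 ≡ 5, 20^16 ≡ 5² = 25. Since 23 = 16 + 4 + 2 + 1, 20^23 ≡ 25·51·46·20: 25·51 = 1275 ≡ 36, then 36·46 = 1656 ≡ 4, then 4·20 = 80 ≡ 21. So 20^23 ≡ 21 (mod 59).
Hence T⁻¹(20) = 21.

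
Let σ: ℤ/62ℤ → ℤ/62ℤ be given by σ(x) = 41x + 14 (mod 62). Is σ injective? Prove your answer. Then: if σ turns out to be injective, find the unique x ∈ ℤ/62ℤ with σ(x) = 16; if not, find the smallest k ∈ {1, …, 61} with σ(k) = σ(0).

56

If σ(x_1) = σ(x_2), then 41x_1 ≡ 41x_2 (mod 62). Because gcd(41, 62) = 1, we may cancel 41 to get x_1 ≡ x_2 (mod 62).
Hence σ is injective.
We now compute 41⁻¹ mod 62 explicitly. Euclid's algorithm: 62 = 1·41 + 21, 41 = 1·21 + 20, 21 = 1·20 + 1; back-substituting gives 1 = 59·41 − 39·62, so 41⁻¹ ≡ 59 (mod 62).
Since σ is injective, we compute σ⁻¹(16): solve 41x + 14 ≡ 16 (mod 62), i.e. 41x ≡ 2 (mod 62).
Multiplying by 41⁻¹ = 59 gives x ≡ 59·2 = 118 = 1·62 + 56 ≡ 56 (mod 62).
Check: σ(56) = 41·56 + 14 = 2310 = 37·62 + 16 ≡ 16 (mod 62).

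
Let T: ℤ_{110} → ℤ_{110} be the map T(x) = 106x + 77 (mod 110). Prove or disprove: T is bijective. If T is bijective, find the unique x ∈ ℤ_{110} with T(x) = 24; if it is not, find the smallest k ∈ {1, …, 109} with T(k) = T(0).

55

We have gcd(106, 110) = 2 > 1. Taking u = 0 and v = 55: T(0) = 77 and T(55) = 106·55 + 77 = 5907 ≡ 77 (mod 110).
So T(0) = T(55) while 0 ≠ 55, so T is not injective, hence not bijective.
Since T is not bijective, we find the least positive k with T(k) = T(0): this means 106k ≡ 0 (mod 110), i.e. 110 ∣ 106k. Since gcd(106, 110) = 2, dividing through by 2 this holds exactly when 55 ∣ 53k, and as gcd(53, 55) = 1, exactly when 55 ∣ k.
The smallest positive such k is 55.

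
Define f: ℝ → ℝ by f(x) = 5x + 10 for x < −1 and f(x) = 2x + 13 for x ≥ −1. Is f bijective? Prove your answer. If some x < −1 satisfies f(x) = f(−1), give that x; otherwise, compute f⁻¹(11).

Both pieces are strictly increasing (slopes 5 and 2), so each is injective on its own interval.
The left piece maps (−∞, −1) onto (−∞, 5); the right piece maps [−1, ∞) onto [11, ∞).
The images leave a gap (5 has no preimage), so f is not surjective, hence not bijective.
Because the two images are disjoint, no x < −1 has f(x) = f(−1), so we compute f⁻¹(11): 11 lies in [11, ∞), so solve 2x + 13 = 11: x = (11 − 13)/2 = −1.

-1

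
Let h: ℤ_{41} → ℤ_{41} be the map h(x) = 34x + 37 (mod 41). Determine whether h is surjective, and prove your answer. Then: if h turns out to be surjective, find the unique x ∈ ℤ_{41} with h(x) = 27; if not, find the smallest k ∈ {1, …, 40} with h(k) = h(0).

19

Since gcd(34, 41) = 1, 34 is invertible modulo 41. Euclid's algorithm: 41 = 1·34 + 7, 34 = 4·7 + 6, 7 = 1·6 + 1; back-substituting gives 1 = 35·34 − 29·41, so 34⁻¹ ≡ 35 (mod 41).
For any y ∈ ℤ_{41}, x = 35(y − 37) mod 41 satisfies h(x) = 34·35(y − 37) + 37 ≡ y (since 34·35 ≡ 1 mod 41). So every y has a preimage.
So h is surjective.
Since h is surjective, we find h⁻¹(27): we need 34x ≡ 27 − 37 ≡ 31 (mod 41). Using 34⁻¹ = 35: x ≡ 35·31 = 1085 = 26·41 + 19, so x = 19.
Check: h(19) = 34·19 + 37 = 683 = 16·41 + 27 ≡ 27 (mod 41).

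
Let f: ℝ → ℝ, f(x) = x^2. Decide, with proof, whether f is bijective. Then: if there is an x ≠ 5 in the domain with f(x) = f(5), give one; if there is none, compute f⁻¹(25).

f(5) = 25 = (−5)^2 = f(−5) (since 2 is even), with 5 ≠ −5. So f is not injective, hence not bijective.
For the follow-up, such an x exists: taking x = −5 ∈ ℝ gives f(−5) = 25 = f(5) with −5 ≠ 5.

-5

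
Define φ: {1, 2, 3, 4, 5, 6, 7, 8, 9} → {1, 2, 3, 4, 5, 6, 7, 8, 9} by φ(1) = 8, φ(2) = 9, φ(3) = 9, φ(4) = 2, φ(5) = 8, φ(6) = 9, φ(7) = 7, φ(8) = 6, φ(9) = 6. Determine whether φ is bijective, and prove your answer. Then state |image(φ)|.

5

φ(2) = 9 = φ(3) with 2 ≠ 3, so φ is not injective, hence not bijective.
The image of φ is {2, 6, 7, 8, 9}, which has 5 elements.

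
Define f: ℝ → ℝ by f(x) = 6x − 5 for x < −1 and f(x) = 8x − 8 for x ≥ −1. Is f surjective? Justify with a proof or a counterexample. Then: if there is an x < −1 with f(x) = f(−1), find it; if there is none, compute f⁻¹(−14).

-11/6

Both pieces are strictly increasing (slopes 6 and 8), so each is injective on its own interval.
The left piece maps (−∞, −1) onto (−∞, −11); the right piece maps [−1, ∞) onto [−16, ∞).
The union (−∞, −11) ∪ [−16, ∞) covers ℝ, so f is surjective.
For the follow-up: the images overlap, so an x < −1 with f(x) = f(−1) exists. f(−1) = −16; solving 6x − 5 = −16 for x < −1 gives x = (−16 + 5)/6 = −11/6.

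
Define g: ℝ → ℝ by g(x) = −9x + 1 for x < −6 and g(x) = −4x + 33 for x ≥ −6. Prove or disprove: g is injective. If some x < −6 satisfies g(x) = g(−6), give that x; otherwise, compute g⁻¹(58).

-56/9

Both pieces are strictly decreasing (slopes −9 and −4), so each is injective on its own interval.
The left piece maps (−∞, −6) onto (55, ∞); the right piece maps [−6, ∞) onto (−∞, 57].
These images overlap. In particular g(−6) = 57 (right piece), and solving −9x + 1 = 57 on the left piece gives x = −56/9 < −6.
So g(−56/9) = g(−6) with −56/9 ≠ −6, and g is not injective. This x = −56/9 is the requested value below −6.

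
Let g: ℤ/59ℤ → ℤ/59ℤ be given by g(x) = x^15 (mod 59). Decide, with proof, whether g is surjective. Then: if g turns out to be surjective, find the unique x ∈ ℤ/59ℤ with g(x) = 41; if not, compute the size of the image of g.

Since 59 is prime, the nonzero elements of ℤ/59ℤ form a cyclic group of order 58.
As gcd(15, 58) = 1, raising to the 15th power is a bijection on this group: if a^15 ≡ b^15 then (ab^{−1})^15 = 1, and the only element of order dividing gcd(15, 58) = 1 is 1, so a = b.
With g(0) = 0 this makes g injective on all of ℤ/59ℤ, hence bijective (finite equal-size domain and codomain). In particular g is surjective.
Since g is surjective, we find the preimage of 41. The inverse of x ↦ x^15 on (ℤ/59ℤ)^× is x ↦ x^31, because 15·31 = 465 = 8·58 + 1 ≡ 1 (mod 58) and x^{58} = 1 for x ≠ 0 (Fermat). So g⁻¹(41) = 41^31 mod 59.
Repeated squaring mod 59: 41^1 ≡ 41, 41^2 ≡ 41² = 1681 ≡ 29, 41^4 ≡ 29² = 841 ≡ 15, 41^8 ≡ 15² = 225 ≡ 48, 41^16 ≡ 48² = 2304 ≡ 3. Since 31 = 16 + 8 + 4 + 2 + 1, 41^31 ≡ 3·48·15·29·41: 3·48 = 144 ≡ 26, then 26·15 = 390 ≡ 36, then 36·29 = 1044 ≡ 41, then 41·41 = 1681 ≡ 29. So 41^31 ≡ 29 (mod 59).
Hence g⁻¹(41) = 29.

29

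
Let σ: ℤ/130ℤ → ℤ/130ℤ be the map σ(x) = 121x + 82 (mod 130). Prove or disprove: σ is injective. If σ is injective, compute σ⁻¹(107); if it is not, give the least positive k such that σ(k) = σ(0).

55

Recall: σ is injective if σ(a) = σ(b) implies a = b.
Suppose σ(a) = σ(b) in ℤ/130ℤ. Then 121a + 82 ≡ 121b + 82 (mod 130), so 121(a − b) ≡ 0 (mod 130).
Since gcd(121, 130) = 1, 121 is invertible modulo 130, thus a − b ≡ 0 (mod 130), i.e. a = b.
Hence σ is injective.
We now compute 121⁻¹ mod 130 explicitly. Euclid's algorithm: 130 = 1·121 + 9, 121 = 13·9 + 4, 9 = 2·4 + 1; back-substituting gives 1 = 101·121 − 94·130, so 121⁻¹ ≡ 101 (mod 130).
Since σ is injective, we find σ⁻¹(107): we need 121x ≡ 107 − 82 ≡ 25 (mod 130). Using 121⁻¹ = 101: x ≡ 101·25 = 2525 = 19·130 + 55, so x = 55.
Check: σ(55) = 121·55 + 82 = 6737 = 51·130 + 107 ≡ 107 (mod 130).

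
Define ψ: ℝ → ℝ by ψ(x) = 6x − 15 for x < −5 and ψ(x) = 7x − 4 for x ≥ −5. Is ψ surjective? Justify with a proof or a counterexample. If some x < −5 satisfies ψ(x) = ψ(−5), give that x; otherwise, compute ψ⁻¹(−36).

Both pieces are strictly increasing (slopes 6 and 7), so each is injective on its own interval.
The left piece maps (−∞, −5) onto (−∞, −45); the right piece maps [−5, ∞) onto [−39, ∞).
The union (−∞, −45) ∪ [−39, ∞) omits the interval between −45 and −39; in particular −45 has no preimage. So ψ is not surjective.
Because the two images are disjoint, no x < −5 has ψ(x) = ψ(−5), so we compute ψ⁻¹(−36): −36 lies in [−39, ∞), so solve 7x − 4 = −36: x = (−36 + 4)/7 = −32/7.

-32/7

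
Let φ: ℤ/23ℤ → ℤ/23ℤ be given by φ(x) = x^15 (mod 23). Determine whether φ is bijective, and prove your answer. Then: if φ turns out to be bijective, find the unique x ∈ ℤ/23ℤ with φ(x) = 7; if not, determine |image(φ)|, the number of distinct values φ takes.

21

Since 23 is prime, the nonzero elements of ℤ/23ℤ form a cyclic group of order 22.
As gcd(15, 22) = 1, raising to the 15th power is a bijection on this group: if x_1^15 ≡ x_2^15 then (x_1x_2^{−1})^15 = 1, and the only element of order dividing gcd(15, 22) = 1 is 1, so x_1 = x_2.
With φ(0) = 0 this makes φ injective on all of ℤ/23ℤ, hence bijective (finite equal-size domain and codomain). In particular φ is bijective.
Since φ is bijective, we find the preimage of 7. The inverse of x ↦ x^15 on (ℤ/23ℤ)^× is x ↦ x^3, because 15·3 = 45 = 2·22 + 1 ≡ 1 (mod 22) and x^{22} = 1 for x ≠ 0 (Fermat). So φ⁻¹(7) = 7^3 mod 23.
Repeated squaring mod 23: 7^1 ≡ 7, 7^2 ≡ 7² = 49 ≡ 3. Since 3 = 2 + 1, 7^3 ≡ 3·7: 3·7 = 21. So 7^3 ≡ 21 (mod 23).
Hence φ⁻¹(7) = 21.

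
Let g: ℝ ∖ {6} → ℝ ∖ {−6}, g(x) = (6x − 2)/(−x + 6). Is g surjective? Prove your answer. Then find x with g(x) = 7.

44/13

For any y ≠ −6, solving y(−x + 6) = 6x − 2 for x gives a well-defined x ≠ 6. So g is surjective.
Solving g(x) = 7: cross-multiplying gives 6x − 2 = 7(−x + 6), which rearranges to 13x = 44, so x = 44/13.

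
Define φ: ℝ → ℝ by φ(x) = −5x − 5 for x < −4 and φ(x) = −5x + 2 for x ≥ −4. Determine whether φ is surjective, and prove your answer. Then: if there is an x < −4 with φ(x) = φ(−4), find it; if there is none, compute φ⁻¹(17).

-27/5

Both pieces are strictly decreasing (slopes −5 and −5), so each is injective on its own interval.
The left piece maps (−∞, −4) onto (15, ∞); the right piece maps [−4, ∞) onto (−∞, 22].
The union (15, ∞) ∪ (−∞, 22] covers ℝ, so φ is surjective.
For the follow-up: the images overlap, so an x < −4 with φ(x) = φ(−4) exists. φ(−4) = 22; solving −5x − 5 = 22 for x < −4 gives x = (22 + 5)/(−5) = −27/5.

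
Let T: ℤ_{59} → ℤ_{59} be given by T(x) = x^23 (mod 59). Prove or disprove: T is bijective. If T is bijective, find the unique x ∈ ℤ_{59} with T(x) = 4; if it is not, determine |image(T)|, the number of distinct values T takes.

Since 59 is prime, the nonzero elements of ℤ_{59} form a cyclic group of order 58.
As gcd(23, 58) = 1, raising to the 23rd power is a bijection on this group: if a^23 ≡ b^23 then (ab^{−1})^23 = 1, and the only element of order dividing gcd(23, 58) = 1 is 1, so a = b.
With T(0) = 0 this makes T injective on all of ℤ_{59}, hence bijective (finite equal-size domain and codomain). In particular T is bijective.
Since T is bijective, we find the preimage of 4. The inverse of x ↦ x^23 on (ℤ_{59})^× is x ↦ x^53, because 23·53 = 1219 = 21·58 + 1 ≡ 1 (mod 58) and x^{58} = 1 for x ≠ 0 (Fermat). So T⁻¹(4) = 4^53 mod 59.
Repeated squaring mod 59: 4^1 ≡ 4, 4^2 ≡ 4² = 16, 4^4 ≡ 16² = 256 ≡ 20, 4^8 ≡ 20² = 400 ≡ 46, 4^16 ≡ 46² = 2116 ≡ 51, 4^32 ≡ 51² = 2601 ≡ 5. Since 53 = 32 + 16 + 4 + 1, 4^53 ≡ 5·51·20·4: 5·51 = 255 ≡ 19, then 19·20 = 380 ≡ 26, then 26·4 = 104 ≡ 45. So 4^53 ≡ 45 (mod 59).
Hence T⁻¹(4) = 45.

45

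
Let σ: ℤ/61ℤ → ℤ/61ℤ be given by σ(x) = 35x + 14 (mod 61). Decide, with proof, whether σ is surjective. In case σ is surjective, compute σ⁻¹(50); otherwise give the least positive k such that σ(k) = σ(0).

Since gcd(35, 61) = 1, 35 is invertible modulo 61. Euclid's algorithm: 61 = 1·35 + 26, 35 = 1·26 + 9, 26 = 2·9 + 8, 9 = 1·8 + 1; back-substituting gives 1 = 7·35 − 4·61, so 35⁻¹ ≡ 7 (mod 61).
Then y ↦ 7(y − 14) is a two-sided inverse to σ, so every y ∈ ℤ/61ℤ has a preimage.
Hence σ is surjective.
Since σ is surjective, we compute σ⁻¹(50): solve 35x + 14 ≡ 50 (mod 61), i.e. 35x ≡ 36 (mod 61).
Multiplying by 35⁻¹ = 7 gives x ≡ 7·36 = 252 = 4·61 + 8 ≡ 8 (mod 61).
Check: σ(8) = 35·8 + 14 = 294 = 4·61 + 50 ≡ 50 (mod 61).

8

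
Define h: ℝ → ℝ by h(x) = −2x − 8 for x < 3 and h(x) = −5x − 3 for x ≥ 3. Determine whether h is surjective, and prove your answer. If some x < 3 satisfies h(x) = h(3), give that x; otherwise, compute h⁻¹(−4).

Both pieces are strictly decreasing (slopes −2 and −5), so each is injective on its own interval.
The left piece maps (−∞, 3) onto (−14, ∞); the right piece maps [3, ∞) onto (−∞, −18].
The union (−14, ∞) ∪ (−∞, −18] omits the interval between −14 and −18; in particular −14 has no preimage. So h is not surjective.
Because the two images are disjoint, no x < 3 has h(x) = h(3), so we compute h⁻¹(−4): −4 lies in (−14, ∞), so solve −2x − 8 = −4: x = (−4 + 8)/(−2) = −2.

-2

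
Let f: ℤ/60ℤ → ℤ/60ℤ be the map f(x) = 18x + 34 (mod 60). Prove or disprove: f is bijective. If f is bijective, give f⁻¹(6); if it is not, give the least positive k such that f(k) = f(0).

10

We have gcd(18, 60) = 6 > 1. Taking u = 0 and v = 10: f(0) = 34 and f(10) = 18·10 + 34 = 214 ≡ 34 (mod 60).
So f(0) = f(10) while 0 ≠ 10, so f is not injective, hence not bijective.
Since f is not bijective, we find the least positive k with f(k) = f(0): this means 18k ≡ 0 (mod 60), i.e. 60 ∣ 18k. Since gcd(18, 60) = 6, dividing through by 6 this holds exactly when 10 ∣ 3k, and as gcd(3, 10) = 1, exactly when 10 ∣ k.
The smallest positive such k is 10.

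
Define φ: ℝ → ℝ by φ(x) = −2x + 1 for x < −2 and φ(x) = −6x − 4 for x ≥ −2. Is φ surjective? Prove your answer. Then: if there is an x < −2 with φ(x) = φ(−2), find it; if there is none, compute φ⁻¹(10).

Both pieces are strictly decreasing (slopes −2 and −6), so each is injective on its own interval.
The left piece maps (−∞, −2) onto (5, ∞); the right piece maps [−2, ∞) onto (−∞, 8].
The union (5, ∞) ∪ (−∞, 8] covers ℝ, so φ is surjective.
For the follow-up: the images overlap, so an x < −2 with φ(x) = φ(−2) exists. φ(−2) = 8; solving −2x + 1 = 8 for x < −2 gives x = (8 − 1)/(−2) = −7/2.

-7/2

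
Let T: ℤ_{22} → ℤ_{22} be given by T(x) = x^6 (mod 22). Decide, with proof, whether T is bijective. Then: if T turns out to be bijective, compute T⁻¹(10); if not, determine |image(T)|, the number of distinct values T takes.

12

T(10): Repeated squaring mod 22: 10^1 ≡ 10, 10^2 ≡ 10² = 100 ≡ 12, 10^4 ≡ 12² = 144 ≡ 12. Since 6 = 4 + 2, 10^6 ≡ 12·12: 12·12 = 144 ≡ 12. So 10^6 ≡ 12 (mod 22).
T(12): Repeated squaring mod 22: 12^1 ≡ 12, 12^2 ≡ 12² = 144 ≡ 12, 12^4 ≡ 12² = 144 ≡ 12. Since 6 = 4 + 2, 12^6 ≡ 12·12: 12·12 = 144 ≡ 12. So 12^6 ≡ 12 (mod 22).
So T(10) = T(12) = 12 while 10 ≠ 12, thus T is not injective, hence not bijective.
Since T is not bijective, we determine |image(T)|. Computing x^6 mod 22 for each x (by repeated squaring, reducing mod 22 at every step), the values T(0), T(1), …, T(21) are: 0, 1, 20, 3, 4, 5, 16, 15, 14, 9, 12, 11, 12, 9, 14, 15, 16, 5, 4, 3, 20, 1.
The distinct values are {0, 1, 3, 4, 5, 9, 11, 12, 14, 15, 16, 20}; there are 12 of them.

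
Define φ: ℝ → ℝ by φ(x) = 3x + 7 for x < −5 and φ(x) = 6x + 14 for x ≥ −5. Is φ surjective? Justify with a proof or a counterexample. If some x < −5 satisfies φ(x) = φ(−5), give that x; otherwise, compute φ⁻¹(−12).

Both pieces are strictly increasing (slopes 3 and 6), so each is injective on its own interval.
The left piece maps (−∞, −5) onto (−∞, −8); the right piece maps [−5, ∞) onto [−16, ∞).
The union (−∞, −8) ∪ [−16, ∞) covers ℝ, so φ is surjective.
For the follow-up: the images overlap, so an x < −5 with φ(x) = φ(−5) exists. φ(−5) = −16; solving 3x + 7 = −16 for x < −5 gives x = (−16 − 7)/3 = −23/3.

-23/3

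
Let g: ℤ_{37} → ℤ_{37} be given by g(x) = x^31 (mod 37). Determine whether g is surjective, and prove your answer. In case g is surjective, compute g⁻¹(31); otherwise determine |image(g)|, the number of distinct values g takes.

6

Since 37 is prime, the nonzero elements of ℤ_{37} form a cyclic group of order 36.
As gcd(31, 36) = 1, raising to the 31st power is a bijection on this group: if s^31 ≡ t^31 then (st^{−1})^31 = 1, and the only element of order dividing gcd(31, 36) = 1 is 1, so s = t.
With g(0) = 0 this makes g injective on all of ℤ_{37}, hence bijective (finite equal-size domain and codomain). In particular g is surjective.
Since g is surjective, we find the preimage of 31. The inverse of x ↦ x^31 on (ℤ_{37})^× is x ↦ x^7, because 31·7 = 217 = 6·36 + 1 ≡ 1 (mod 36) and x^{36} = 1 for x ≠ 0 (Fermat). So g⁻¹(31) = 31^7 mod 37.
Repeated squaring mod 37: 31^1 ≡ 31, 31^2 ≡ 31² = 961 ≡ 36, 31^4 ≡ 36² = 1296 ≡ 1. Since 7 = 4 + 2 + 1, 31^7 ≡ 1·36·31: 1·36 = 36, then 36·31 = 1116 ≡ 6. So 31^7 ≡ 6 (mod 37).
Hence g⁻¹(31) = 6.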